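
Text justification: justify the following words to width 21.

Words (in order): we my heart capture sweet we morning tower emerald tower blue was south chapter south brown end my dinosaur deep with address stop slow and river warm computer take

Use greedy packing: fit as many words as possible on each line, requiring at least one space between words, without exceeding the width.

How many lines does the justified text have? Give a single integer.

Line 1: ['we', 'my', 'heart', 'capture'] (min_width=19, slack=2)
Line 2: ['sweet', 'we', 'morning'] (min_width=16, slack=5)
Line 3: ['tower', 'emerald', 'tower'] (min_width=19, slack=2)
Line 4: ['blue', 'was', 'south'] (min_width=14, slack=7)
Line 5: ['chapter', 'south', 'brown'] (min_width=19, slack=2)
Line 6: ['end', 'my', 'dinosaur', 'deep'] (min_width=20, slack=1)
Line 7: ['with', 'address', 'stop'] (min_width=17, slack=4)
Line 8: ['slow', 'and', 'river', 'warm'] (min_width=19, slack=2)
Line 9: ['computer', 'take'] (min_width=13, slack=8)
Total lines: 9

Answer: 9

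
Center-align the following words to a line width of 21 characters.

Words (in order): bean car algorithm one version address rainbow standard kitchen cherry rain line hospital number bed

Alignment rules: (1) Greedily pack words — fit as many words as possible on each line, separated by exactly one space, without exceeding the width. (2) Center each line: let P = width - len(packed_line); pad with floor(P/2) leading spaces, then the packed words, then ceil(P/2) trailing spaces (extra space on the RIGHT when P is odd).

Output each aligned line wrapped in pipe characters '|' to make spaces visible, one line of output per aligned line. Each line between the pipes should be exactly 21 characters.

Answer: | bean car algorithm  |
| one version address |
|  rainbow standard   |
| kitchen cherry rain |
|line hospital number |
|         bed         |

Derivation:
Line 1: ['bean', 'car', 'algorithm'] (min_width=18, slack=3)
Line 2: ['one', 'version', 'address'] (min_width=19, slack=2)
Line 3: ['rainbow', 'standard'] (min_width=16, slack=5)
Line 4: ['kitchen', 'cherry', 'rain'] (min_width=19, slack=2)
Line 5: ['line', 'hospital', 'number'] (min_width=20, slack=1)
Line 6: ['bed'] (min_width=3, slack=18)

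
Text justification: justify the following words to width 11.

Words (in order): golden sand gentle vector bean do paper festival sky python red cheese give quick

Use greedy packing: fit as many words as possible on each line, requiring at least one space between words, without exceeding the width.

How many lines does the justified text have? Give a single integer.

Line 1: ['golden', 'sand'] (min_width=11, slack=0)
Line 2: ['gentle'] (min_width=6, slack=5)
Line 3: ['vector', 'bean'] (min_width=11, slack=0)
Line 4: ['do', 'paper'] (min_width=8, slack=3)
Line 5: ['festival'] (min_width=8, slack=3)
Line 6: ['sky', 'python'] (min_width=10, slack=1)
Line 7: ['red', 'cheese'] (min_width=10, slack=1)
Line 8: ['give', 'quick'] (min_width=10, slack=1)
Total lines: 8

Answer: 8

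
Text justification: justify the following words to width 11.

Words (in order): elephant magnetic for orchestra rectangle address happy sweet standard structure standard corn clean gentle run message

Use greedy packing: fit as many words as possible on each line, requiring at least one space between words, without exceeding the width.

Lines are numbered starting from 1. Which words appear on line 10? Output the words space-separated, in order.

Line 1: ['elephant'] (min_width=8, slack=3)
Line 2: ['magnetic'] (min_width=8, slack=3)
Line 3: ['for'] (min_width=3, slack=8)
Line 4: ['orchestra'] (min_width=9, slack=2)
Line 5: ['rectangle'] (min_width=9, slack=2)
Line 6: ['address'] (min_width=7, slack=4)
Line 7: ['happy', 'sweet'] (min_width=11, slack=0)
Line 8: ['standard'] (min_width=8, slack=3)
Line 9: ['structure'] (min_width=9, slack=2)
Line 10: ['standard'] (min_width=8, slack=3)
Line 11: ['corn', 'clean'] (min_width=10, slack=1)
Line 12: ['gentle', 'run'] (min_width=10, slack=1)
Line 13: ['message'] (min_width=7, slack=4)

Answer: standard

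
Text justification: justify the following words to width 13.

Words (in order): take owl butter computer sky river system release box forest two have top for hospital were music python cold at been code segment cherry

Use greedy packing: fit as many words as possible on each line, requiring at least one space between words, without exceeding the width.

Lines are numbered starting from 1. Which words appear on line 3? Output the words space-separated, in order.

Answer: computer sky

Derivation:
Line 1: ['take', 'owl'] (min_width=8, slack=5)
Line 2: ['butter'] (min_width=6, slack=7)
Line 3: ['computer', 'sky'] (min_width=12, slack=1)
Line 4: ['river', 'system'] (min_width=12, slack=1)
Line 5: ['release', 'box'] (min_width=11, slack=2)
Line 6: ['forest', 'two'] (min_width=10, slack=3)
Line 7: ['have', 'top', 'for'] (min_width=12, slack=1)
Line 8: ['hospital', 'were'] (min_width=13, slack=0)
Line 9: ['music', 'python'] (min_width=12, slack=1)
Line 10: ['cold', 'at', 'been'] (min_width=12, slack=1)
Line 11: ['code', 'segment'] (min_width=12, slack=1)
Line 12: ['cherry'] (min_width=6, slack=7)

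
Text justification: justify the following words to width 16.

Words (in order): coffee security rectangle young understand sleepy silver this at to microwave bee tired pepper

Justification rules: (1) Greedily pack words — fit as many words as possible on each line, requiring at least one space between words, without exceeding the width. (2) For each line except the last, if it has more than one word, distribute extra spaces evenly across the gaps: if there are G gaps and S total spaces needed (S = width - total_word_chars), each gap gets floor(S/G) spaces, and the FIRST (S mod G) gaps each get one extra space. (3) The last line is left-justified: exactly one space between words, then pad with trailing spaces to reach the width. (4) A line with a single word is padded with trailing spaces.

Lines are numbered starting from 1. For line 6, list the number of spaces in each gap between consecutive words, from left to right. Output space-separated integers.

Answer: 4

Derivation:
Line 1: ['coffee', 'security'] (min_width=15, slack=1)
Line 2: ['rectangle', 'young'] (min_width=15, slack=1)
Line 3: ['understand'] (min_width=10, slack=6)
Line 4: ['sleepy', 'silver'] (min_width=13, slack=3)
Line 5: ['this', 'at', 'to'] (min_width=10, slack=6)
Line 6: ['microwave', 'bee'] (min_width=13, slack=3)
Line 7: ['tired', 'pepper'] (min_width=12, slack=4)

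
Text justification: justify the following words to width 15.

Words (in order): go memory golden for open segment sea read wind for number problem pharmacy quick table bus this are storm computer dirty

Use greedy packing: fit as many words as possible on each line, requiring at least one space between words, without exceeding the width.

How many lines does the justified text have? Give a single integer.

Line 1: ['go', 'memory'] (min_width=9, slack=6)
Line 2: ['golden', 'for', 'open'] (min_width=15, slack=0)
Line 3: ['segment', 'sea'] (min_width=11, slack=4)
Line 4: ['read', 'wind', 'for'] (min_width=13, slack=2)
Line 5: ['number', 'problem'] (min_width=14, slack=1)
Line 6: ['pharmacy', 'quick'] (min_width=14, slack=1)
Line 7: ['table', 'bus', 'this'] (min_width=14, slack=1)
Line 8: ['are', 'storm'] (min_width=9, slack=6)
Line 9: ['computer', 'dirty'] (min_width=14, slack=1)
Total lines: 9

Answer: 9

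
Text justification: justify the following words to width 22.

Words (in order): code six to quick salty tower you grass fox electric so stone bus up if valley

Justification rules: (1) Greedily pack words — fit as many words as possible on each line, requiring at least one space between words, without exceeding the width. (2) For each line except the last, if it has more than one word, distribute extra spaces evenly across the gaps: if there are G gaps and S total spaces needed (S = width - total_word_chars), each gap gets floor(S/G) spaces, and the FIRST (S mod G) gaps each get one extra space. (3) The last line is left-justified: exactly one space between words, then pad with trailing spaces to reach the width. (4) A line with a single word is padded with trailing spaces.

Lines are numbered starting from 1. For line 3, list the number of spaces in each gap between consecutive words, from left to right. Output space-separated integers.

Line 1: ['code', 'six', 'to', 'quick'] (min_width=17, slack=5)
Line 2: ['salty', 'tower', 'you', 'grass'] (min_width=21, slack=1)
Line 3: ['fox', 'electric', 'so', 'stone'] (min_width=21, slack=1)
Line 4: ['bus', 'up', 'if', 'valley'] (min_width=16, slack=6)

Answer: 2 1 1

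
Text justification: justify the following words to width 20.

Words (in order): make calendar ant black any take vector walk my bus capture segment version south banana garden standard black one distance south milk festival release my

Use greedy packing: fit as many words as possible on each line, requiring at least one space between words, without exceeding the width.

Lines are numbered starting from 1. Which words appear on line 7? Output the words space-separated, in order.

Line 1: ['make', 'calendar', 'ant'] (min_width=17, slack=3)
Line 2: ['black', 'any', 'take'] (min_width=14, slack=6)
Line 3: ['vector', 'walk', 'my', 'bus'] (min_width=18, slack=2)
Line 4: ['capture', 'segment'] (min_width=15, slack=5)
Line 5: ['version', 'south', 'banana'] (min_width=20, slack=0)
Line 6: ['garden', 'standard'] (min_width=15, slack=5)
Line 7: ['black', 'one', 'distance'] (min_width=18, slack=2)
Line 8: ['south', 'milk', 'festival'] (min_width=19, slack=1)
Line 9: ['release', 'my'] (min_width=10, slack=10)

Answer: black one distance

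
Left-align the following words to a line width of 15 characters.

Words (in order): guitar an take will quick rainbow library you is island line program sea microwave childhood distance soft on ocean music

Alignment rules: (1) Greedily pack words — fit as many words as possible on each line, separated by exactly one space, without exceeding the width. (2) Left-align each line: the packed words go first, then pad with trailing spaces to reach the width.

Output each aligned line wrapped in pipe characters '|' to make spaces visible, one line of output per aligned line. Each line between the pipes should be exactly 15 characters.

Answer: |guitar an take |
|will quick     |
|rainbow library|
|you is island  |
|line program   |
|sea microwave  |
|childhood      |
|distance soft  |
|on ocean music |

Derivation:
Line 1: ['guitar', 'an', 'take'] (min_width=14, slack=1)
Line 2: ['will', 'quick'] (min_width=10, slack=5)
Line 3: ['rainbow', 'library'] (min_width=15, slack=0)
Line 4: ['you', 'is', 'island'] (min_width=13, slack=2)
Line 5: ['line', 'program'] (min_width=12, slack=3)
Line 6: ['sea', 'microwave'] (min_width=13, slack=2)
Line 7: ['childhood'] (min_width=9, slack=6)
Line 8: ['distance', 'soft'] (min_width=13, slack=2)
Line 9: ['on', 'ocean', 'music'] (min_width=14, slack=1)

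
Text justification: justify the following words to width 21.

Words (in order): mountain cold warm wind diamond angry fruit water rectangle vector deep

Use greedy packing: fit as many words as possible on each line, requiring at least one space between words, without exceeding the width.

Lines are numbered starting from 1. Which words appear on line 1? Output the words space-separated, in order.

Answer: mountain cold warm

Derivation:
Line 1: ['mountain', 'cold', 'warm'] (min_width=18, slack=3)
Line 2: ['wind', 'diamond', 'angry'] (min_width=18, slack=3)
Line 3: ['fruit', 'water', 'rectangle'] (min_width=21, slack=0)
Line 4: ['vector', 'deep'] (min_width=11, slack=10)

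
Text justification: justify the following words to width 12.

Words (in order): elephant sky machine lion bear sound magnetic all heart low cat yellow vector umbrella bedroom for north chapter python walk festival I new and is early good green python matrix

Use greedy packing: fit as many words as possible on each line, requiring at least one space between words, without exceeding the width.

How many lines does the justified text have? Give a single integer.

Line 1: ['elephant', 'sky'] (min_width=12, slack=0)
Line 2: ['machine', 'lion'] (min_width=12, slack=0)
Line 3: ['bear', 'sound'] (min_width=10, slack=2)
Line 4: ['magnetic', 'all'] (min_width=12, slack=0)
Line 5: ['heart', 'low'] (min_width=9, slack=3)
Line 6: ['cat', 'yellow'] (min_width=10, slack=2)
Line 7: ['vector'] (min_width=6, slack=6)
Line 8: ['umbrella'] (min_width=8, slack=4)
Line 9: ['bedroom', 'for'] (min_width=11, slack=1)
Line 10: ['north'] (min_width=5, slack=7)
Line 11: ['chapter'] (min_width=7, slack=5)
Line 12: ['python', 'walk'] (min_width=11, slack=1)
Line 13: ['festival', 'I'] (min_width=10, slack=2)
Line 14: ['new', 'and', 'is'] (min_width=10, slack=2)
Line 15: ['early', 'good'] (min_width=10, slack=2)
Line 16: ['green', 'python'] (min_width=12, slack=0)
Line 17: ['matrix'] (min_width=6, slack=6)
Total lines: 17

Answer: 17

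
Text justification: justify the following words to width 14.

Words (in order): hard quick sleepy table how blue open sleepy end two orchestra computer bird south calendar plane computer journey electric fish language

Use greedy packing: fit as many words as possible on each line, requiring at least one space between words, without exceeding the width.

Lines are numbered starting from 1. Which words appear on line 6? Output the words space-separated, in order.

Answer: computer bird

Derivation:
Line 1: ['hard', 'quick'] (min_width=10, slack=4)
Line 2: ['sleepy', 'table'] (min_width=12, slack=2)
Line 3: ['how', 'blue', 'open'] (min_width=13, slack=1)
Line 4: ['sleepy', 'end', 'two'] (min_width=14, slack=0)
Line 5: ['orchestra'] (min_width=9, slack=5)
Line 6: ['computer', 'bird'] (min_width=13, slack=1)
Line 7: ['south', 'calendar'] (min_width=14, slack=0)
Line 8: ['plane', 'computer'] (min_width=14, slack=0)
Line 9: ['journey'] (min_width=7, slack=7)
Line 10: ['electric', 'fish'] (min_width=13, slack=1)
Line 11: ['language'] (min_width=8, slack=6)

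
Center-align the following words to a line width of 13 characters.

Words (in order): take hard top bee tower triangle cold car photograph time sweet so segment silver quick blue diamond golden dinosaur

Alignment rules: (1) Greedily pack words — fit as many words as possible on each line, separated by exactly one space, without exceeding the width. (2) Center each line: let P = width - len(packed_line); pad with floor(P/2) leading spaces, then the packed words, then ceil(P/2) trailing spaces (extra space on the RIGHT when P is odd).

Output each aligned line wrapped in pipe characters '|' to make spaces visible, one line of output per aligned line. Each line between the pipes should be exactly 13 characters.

Answer: |take hard top|
|  bee tower  |
|triangle cold|
|     car     |
| photograph  |
|time sweet so|
|   segment   |
|silver quick |
|blue diamond |
|   golden    |
|  dinosaur   |

Derivation:
Line 1: ['take', 'hard', 'top'] (min_width=13, slack=0)
Line 2: ['bee', 'tower'] (min_width=9, slack=4)
Line 3: ['triangle', 'cold'] (min_width=13, slack=0)
Line 4: ['car'] (min_width=3, slack=10)
Line 5: ['photograph'] (min_width=10, slack=3)
Line 6: ['time', 'sweet', 'so'] (min_width=13, slack=0)
Line 7: ['segment'] (min_width=7, slack=6)
Line 8: ['silver', 'quick'] (min_width=12, slack=1)
Line 9: ['blue', 'diamond'] (min_width=12, slack=1)
Line 10: ['golden'] (min_width=6, slack=7)
Line 11: ['dinosaur'] (min_width=8, slack=5)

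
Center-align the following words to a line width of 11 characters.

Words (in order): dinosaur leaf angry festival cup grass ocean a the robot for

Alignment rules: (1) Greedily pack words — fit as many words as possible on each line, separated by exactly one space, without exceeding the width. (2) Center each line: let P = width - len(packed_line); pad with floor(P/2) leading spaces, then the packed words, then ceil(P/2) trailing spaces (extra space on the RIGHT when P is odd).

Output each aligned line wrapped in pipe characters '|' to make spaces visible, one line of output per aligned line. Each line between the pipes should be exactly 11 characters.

Line 1: ['dinosaur'] (min_width=8, slack=3)
Line 2: ['leaf', 'angry'] (min_width=10, slack=1)
Line 3: ['festival'] (min_width=8, slack=3)
Line 4: ['cup', 'grass'] (min_width=9, slack=2)
Line 5: ['ocean', 'a', 'the'] (min_width=11, slack=0)
Line 6: ['robot', 'for'] (min_width=9, slack=2)

Answer: | dinosaur  |
|leaf angry |
| festival  |
| cup grass |
|ocean a the|
| robot for |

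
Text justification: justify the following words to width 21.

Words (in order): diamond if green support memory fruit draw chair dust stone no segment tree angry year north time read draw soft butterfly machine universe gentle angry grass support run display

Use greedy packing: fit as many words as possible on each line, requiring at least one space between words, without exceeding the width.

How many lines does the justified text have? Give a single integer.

Answer: 9

Derivation:
Line 1: ['diamond', 'if', 'green'] (min_width=16, slack=5)
Line 2: ['support', 'memory', 'fruit'] (min_width=20, slack=1)
Line 3: ['draw', 'chair', 'dust', 'stone'] (min_width=21, slack=0)
Line 4: ['no', 'segment', 'tree', 'angry'] (min_width=21, slack=0)
Line 5: ['year', 'north', 'time', 'read'] (min_width=20, slack=1)
Line 6: ['draw', 'soft', 'butterfly'] (min_width=19, slack=2)
Line 7: ['machine', 'universe'] (min_width=16, slack=5)
Line 8: ['gentle', 'angry', 'grass'] (min_width=18, slack=3)
Line 9: ['support', 'run', 'display'] (min_width=19, slack=2)
Total lines: 9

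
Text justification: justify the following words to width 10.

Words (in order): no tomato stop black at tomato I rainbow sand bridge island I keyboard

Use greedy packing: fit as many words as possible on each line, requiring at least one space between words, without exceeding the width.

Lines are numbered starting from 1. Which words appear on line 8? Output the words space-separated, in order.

Line 1: ['no', 'tomato'] (min_width=9, slack=1)
Line 2: ['stop', 'black'] (min_width=10, slack=0)
Line 3: ['at', 'tomato'] (min_width=9, slack=1)
Line 4: ['I', 'rainbow'] (min_width=9, slack=1)
Line 5: ['sand'] (min_width=4, slack=6)
Line 6: ['bridge'] (min_width=6, slack=4)
Line 7: ['island', 'I'] (min_width=8, slack=2)
Line 8: ['keyboard'] (min_width=8, slack=2)

Answer: keyboard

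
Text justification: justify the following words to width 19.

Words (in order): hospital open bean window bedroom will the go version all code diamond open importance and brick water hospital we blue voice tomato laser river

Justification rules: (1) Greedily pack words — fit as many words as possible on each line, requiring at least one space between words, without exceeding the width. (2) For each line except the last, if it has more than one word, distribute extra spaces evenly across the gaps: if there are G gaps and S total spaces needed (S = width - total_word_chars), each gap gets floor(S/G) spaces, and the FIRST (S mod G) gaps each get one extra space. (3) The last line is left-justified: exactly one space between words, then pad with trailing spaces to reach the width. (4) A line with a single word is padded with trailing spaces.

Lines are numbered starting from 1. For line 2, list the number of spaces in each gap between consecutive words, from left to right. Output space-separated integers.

Answer: 1 1

Derivation:
Line 1: ['hospital', 'open', 'bean'] (min_width=18, slack=1)
Line 2: ['window', 'bedroom', 'will'] (min_width=19, slack=0)
Line 3: ['the', 'go', 'version', 'all'] (min_width=18, slack=1)
Line 4: ['code', 'diamond', 'open'] (min_width=17, slack=2)
Line 5: ['importance', 'and'] (min_width=14, slack=5)
Line 6: ['brick', 'water'] (min_width=11, slack=8)
Line 7: ['hospital', 'we', 'blue'] (min_width=16, slack=3)
Line 8: ['voice', 'tomato', 'laser'] (min_width=18, slack=1)
Line 9: ['river'] (min_width=5, slack=14)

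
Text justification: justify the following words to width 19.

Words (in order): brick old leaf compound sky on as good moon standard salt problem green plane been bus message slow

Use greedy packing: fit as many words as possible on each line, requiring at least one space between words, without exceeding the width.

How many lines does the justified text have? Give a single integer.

Line 1: ['brick', 'old', 'leaf'] (min_width=14, slack=5)
Line 2: ['compound', 'sky', 'on', 'as'] (min_width=18, slack=1)
Line 3: ['good', 'moon', 'standard'] (min_width=18, slack=1)
Line 4: ['salt', 'problem', 'green'] (min_width=18, slack=1)
Line 5: ['plane', 'been', 'bus'] (min_width=14, slack=5)
Line 6: ['message', 'slow'] (min_width=12, slack=7)
Total lines: 6

Answer: 6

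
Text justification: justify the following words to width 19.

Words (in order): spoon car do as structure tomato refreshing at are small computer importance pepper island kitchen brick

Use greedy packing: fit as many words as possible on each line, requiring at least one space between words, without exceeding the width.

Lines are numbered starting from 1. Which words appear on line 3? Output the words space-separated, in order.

Line 1: ['spoon', 'car', 'do', 'as'] (min_width=15, slack=4)
Line 2: ['structure', 'tomato'] (min_width=16, slack=3)
Line 3: ['refreshing', 'at', 'are'] (min_width=17, slack=2)
Line 4: ['small', 'computer'] (min_width=14, slack=5)
Line 5: ['importance', 'pepper'] (min_width=17, slack=2)
Line 6: ['island', 'kitchen'] (min_width=14, slack=5)
Line 7: ['brick'] (min_width=5, slack=14)

Answer: refreshing at are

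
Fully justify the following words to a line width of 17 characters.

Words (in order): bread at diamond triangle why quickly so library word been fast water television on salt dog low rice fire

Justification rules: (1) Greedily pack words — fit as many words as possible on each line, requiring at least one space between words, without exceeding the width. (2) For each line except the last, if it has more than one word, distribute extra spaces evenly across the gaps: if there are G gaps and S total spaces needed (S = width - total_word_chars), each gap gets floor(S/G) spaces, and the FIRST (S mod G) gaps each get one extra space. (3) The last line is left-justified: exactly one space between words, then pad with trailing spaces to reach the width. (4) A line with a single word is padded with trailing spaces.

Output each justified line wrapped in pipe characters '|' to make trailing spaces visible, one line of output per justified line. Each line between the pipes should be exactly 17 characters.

Answer: |bread  at diamond|
|triangle      why|
|quickly        so|
|library word been|
|fast        water|
|television     on|
|salt dog low rice|
|fire             |

Derivation:
Line 1: ['bread', 'at', 'diamond'] (min_width=16, slack=1)
Line 2: ['triangle', 'why'] (min_width=12, slack=5)
Line 3: ['quickly', 'so'] (min_width=10, slack=7)
Line 4: ['library', 'word', 'been'] (min_width=17, slack=0)
Line 5: ['fast', 'water'] (min_width=10, slack=7)
Line 6: ['television', 'on'] (min_width=13, slack=4)
Line 7: ['salt', 'dog', 'low', 'rice'] (min_width=17, slack=0)
Line 8: ['fire'] (min_width=4, slack=13)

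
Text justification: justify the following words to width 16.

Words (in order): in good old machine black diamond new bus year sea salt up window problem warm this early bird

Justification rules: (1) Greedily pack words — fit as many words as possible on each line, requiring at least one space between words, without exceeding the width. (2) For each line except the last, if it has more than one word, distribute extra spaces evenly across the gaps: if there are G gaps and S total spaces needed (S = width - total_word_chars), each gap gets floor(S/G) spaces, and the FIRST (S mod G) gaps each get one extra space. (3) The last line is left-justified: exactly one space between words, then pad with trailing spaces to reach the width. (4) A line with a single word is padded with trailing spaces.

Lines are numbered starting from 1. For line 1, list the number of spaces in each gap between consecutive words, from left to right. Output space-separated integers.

Answer: 4 3

Derivation:
Line 1: ['in', 'good', 'old'] (min_width=11, slack=5)
Line 2: ['machine', 'black'] (min_width=13, slack=3)
Line 3: ['diamond', 'new', 'bus'] (min_width=15, slack=1)
Line 4: ['year', 'sea', 'salt', 'up'] (min_width=16, slack=0)
Line 5: ['window', 'problem'] (min_width=14, slack=2)
Line 6: ['warm', 'this', 'early'] (min_width=15, slack=1)
Line 7: ['bird'] (min_width=4, slack=12)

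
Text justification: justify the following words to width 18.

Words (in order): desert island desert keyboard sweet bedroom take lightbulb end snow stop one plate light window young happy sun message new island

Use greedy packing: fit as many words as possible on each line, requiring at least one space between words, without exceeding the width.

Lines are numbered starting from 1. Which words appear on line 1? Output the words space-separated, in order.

Answer: desert island

Derivation:
Line 1: ['desert', 'island'] (min_width=13, slack=5)
Line 2: ['desert', 'keyboard'] (min_width=15, slack=3)
Line 3: ['sweet', 'bedroom', 'take'] (min_width=18, slack=0)
Line 4: ['lightbulb', 'end', 'snow'] (min_width=18, slack=0)
Line 5: ['stop', 'one', 'plate'] (min_width=14, slack=4)
Line 6: ['light', 'window', 'young'] (min_width=18, slack=0)
Line 7: ['happy', 'sun', 'message'] (min_width=17, slack=1)
Line 8: ['new', 'island'] (min_width=10, slack=8)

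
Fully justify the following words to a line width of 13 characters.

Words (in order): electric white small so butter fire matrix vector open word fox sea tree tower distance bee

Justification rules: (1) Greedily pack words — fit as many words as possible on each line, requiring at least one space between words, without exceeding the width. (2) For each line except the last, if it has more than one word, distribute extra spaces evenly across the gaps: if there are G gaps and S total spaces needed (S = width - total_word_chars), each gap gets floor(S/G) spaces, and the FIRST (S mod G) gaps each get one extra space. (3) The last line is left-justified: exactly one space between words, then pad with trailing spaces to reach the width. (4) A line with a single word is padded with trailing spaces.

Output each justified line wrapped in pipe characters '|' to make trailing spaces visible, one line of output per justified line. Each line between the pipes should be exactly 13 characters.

Line 1: ['electric'] (min_width=8, slack=5)
Line 2: ['white', 'small'] (min_width=11, slack=2)
Line 3: ['so', 'butter'] (min_width=9, slack=4)
Line 4: ['fire', 'matrix'] (min_width=11, slack=2)
Line 5: ['vector', 'open'] (min_width=11, slack=2)
Line 6: ['word', 'fox', 'sea'] (min_width=12, slack=1)
Line 7: ['tree', 'tower'] (min_width=10, slack=3)
Line 8: ['distance', 'bee'] (min_width=12, slack=1)

Answer: |electric     |
|white   small|
|so     butter|
|fire   matrix|
|vector   open|
|word  fox sea|
|tree    tower|
|distance bee |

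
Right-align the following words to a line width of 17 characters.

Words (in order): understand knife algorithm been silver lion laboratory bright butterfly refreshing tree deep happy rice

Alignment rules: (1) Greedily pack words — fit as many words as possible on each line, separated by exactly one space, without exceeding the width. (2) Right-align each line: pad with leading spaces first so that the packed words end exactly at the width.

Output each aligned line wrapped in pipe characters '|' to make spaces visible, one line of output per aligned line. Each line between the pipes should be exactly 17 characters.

Line 1: ['understand', 'knife'] (min_width=16, slack=1)
Line 2: ['algorithm', 'been'] (min_width=14, slack=3)
Line 3: ['silver', 'lion'] (min_width=11, slack=6)
Line 4: ['laboratory', 'bright'] (min_width=17, slack=0)
Line 5: ['butterfly'] (min_width=9, slack=8)
Line 6: ['refreshing', 'tree'] (min_width=15, slack=2)
Line 7: ['deep', 'happy', 'rice'] (min_width=15, slack=2)

Answer: | understand knife|
|   algorithm been|
|      silver lion|
|laboratory bright|
|        butterfly|
|  refreshing tree|
|  deep happy rice|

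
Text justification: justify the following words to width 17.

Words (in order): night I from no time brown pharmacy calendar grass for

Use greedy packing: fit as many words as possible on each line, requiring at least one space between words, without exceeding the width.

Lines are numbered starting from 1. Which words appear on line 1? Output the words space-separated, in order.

Answer: night I from no

Derivation:
Line 1: ['night', 'I', 'from', 'no'] (min_width=15, slack=2)
Line 2: ['time', 'brown'] (min_width=10, slack=7)
Line 3: ['pharmacy', 'calendar'] (min_width=17, slack=0)
Line 4: ['grass', 'for'] (min_width=9, slack=8)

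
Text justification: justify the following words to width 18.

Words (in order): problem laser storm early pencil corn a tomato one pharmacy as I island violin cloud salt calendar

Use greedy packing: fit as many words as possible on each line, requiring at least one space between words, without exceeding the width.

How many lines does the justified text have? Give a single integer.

Answer: 7

Derivation:
Line 1: ['problem', 'laser'] (min_width=13, slack=5)
Line 2: ['storm', 'early', 'pencil'] (min_width=18, slack=0)
Line 3: ['corn', 'a', 'tomato', 'one'] (min_width=17, slack=1)
Line 4: ['pharmacy', 'as', 'I'] (min_width=13, slack=5)
Line 5: ['island', 'violin'] (min_width=13, slack=5)
Line 6: ['cloud', 'salt'] (min_width=10, slack=8)
Line 7: ['calendar'] (min_width=8, slack=10)
Total lines: 7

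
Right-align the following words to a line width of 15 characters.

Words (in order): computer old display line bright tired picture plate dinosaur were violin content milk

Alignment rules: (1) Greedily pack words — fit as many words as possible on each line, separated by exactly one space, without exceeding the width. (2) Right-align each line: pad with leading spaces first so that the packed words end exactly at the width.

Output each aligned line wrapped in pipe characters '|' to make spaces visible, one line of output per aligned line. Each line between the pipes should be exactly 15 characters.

Answer: |   computer old|
|   display line|
|   bright tired|
|  picture plate|
|  dinosaur were|
| violin content|
|           milk|

Derivation:
Line 1: ['computer', 'old'] (min_width=12, slack=3)
Line 2: ['display', 'line'] (min_width=12, slack=3)
Line 3: ['bright', 'tired'] (min_width=12, slack=3)
Line 4: ['picture', 'plate'] (min_width=13, slack=2)
Line 5: ['dinosaur', 'were'] (min_width=13, slack=2)
Line 6: ['violin', 'content'] (min_width=14, slack=1)
Line 7: ['milk'] (min_width=4, slack=11)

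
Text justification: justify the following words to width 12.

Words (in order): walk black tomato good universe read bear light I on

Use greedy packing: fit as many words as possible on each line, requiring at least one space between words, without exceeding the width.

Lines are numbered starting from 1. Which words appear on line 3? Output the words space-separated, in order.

Line 1: ['walk', 'black'] (min_width=10, slack=2)
Line 2: ['tomato', 'good'] (min_width=11, slack=1)
Line 3: ['universe'] (min_width=8, slack=4)
Line 4: ['read', 'bear'] (min_width=9, slack=3)
Line 5: ['light', 'I', 'on'] (min_width=10, slack=2)

Answer: universe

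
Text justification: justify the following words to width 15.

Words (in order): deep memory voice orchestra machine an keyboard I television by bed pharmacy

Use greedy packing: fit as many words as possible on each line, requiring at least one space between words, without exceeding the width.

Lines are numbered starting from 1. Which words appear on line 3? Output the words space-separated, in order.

Line 1: ['deep', 'memory'] (min_width=11, slack=4)
Line 2: ['voice', 'orchestra'] (min_width=15, slack=0)
Line 3: ['machine', 'an'] (min_width=10, slack=5)
Line 4: ['keyboard', 'I'] (min_width=10, slack=5)
Line 5: ['television', 'by'] (min_width=13, slack=2)
Line 6: ['bed', 'pharmacy'] (min_width=12, slack=3)

Answer: machine an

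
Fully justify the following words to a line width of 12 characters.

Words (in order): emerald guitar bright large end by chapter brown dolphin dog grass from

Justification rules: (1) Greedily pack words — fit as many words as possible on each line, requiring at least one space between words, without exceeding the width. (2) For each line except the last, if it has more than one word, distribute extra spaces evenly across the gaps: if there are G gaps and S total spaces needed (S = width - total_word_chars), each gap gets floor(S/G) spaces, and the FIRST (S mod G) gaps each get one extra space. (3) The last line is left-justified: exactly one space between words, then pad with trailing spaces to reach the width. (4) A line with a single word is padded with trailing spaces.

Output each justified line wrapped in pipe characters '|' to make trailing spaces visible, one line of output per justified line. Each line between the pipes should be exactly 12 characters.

Answer: |emerald     |
|guitar      |
|bright large|
|end       by|
|chapter     |
|brown       |
|dolphin  dog|
|grass from  |

Derivation:
Line 1: ['emerald'] (min_width=7, slack=5)
Line 2: ['guitar'] (min_width=6, slack=6)
Line 3: ['bright', 'large'] (min_width=12, slack=0)
Line 4: ['end', 'by'] (min_width=6, slack=6)
Line 5: ['chapter'] (min_width=7, slack=5)
Line 6: ['brown'] (min_width=5, slack=7)
Line 7: ['dolphin', 'dog'] (min_width=11, slack=1)
Line 8: ['grass', 'from'] (min_width=10, slack=2)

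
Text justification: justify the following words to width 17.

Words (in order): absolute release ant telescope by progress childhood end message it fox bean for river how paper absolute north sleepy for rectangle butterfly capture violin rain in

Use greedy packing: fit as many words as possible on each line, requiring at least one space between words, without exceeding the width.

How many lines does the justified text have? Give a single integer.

Line 1: ['absolute', 'release'] (min_width=16, slack=1)
Line 2: ['ant', 'telescope', 'by'] (min_width=16, slack=1)
Line 3: ['progress'] (min_width=8, slack=9)
Line 4: ['childhood', 'end'] (min_width=13, slack=4)
Line 5: ['message', 'it', 'fox'] (min_width=14, slack=3)
Line 6: ['bean', 'for', 'river'] (min_width=14, slack=3)
Line 7: ['how', 'paper'] (min_width=9, slack=8)
Line 8: ['absolute', 'north'] (min_width=14, slack=3)
Line 9: ['sleepy', 'for'] (min_width=10, slack=7)
Line 10: ['rectangle'] (min_width=9, slack=8)
Line 11: ['butterfly', 'capture'] (min_width=17, slack=0)
Line 12: ['violin', 'rain', 'in'] (min_width=14, slack=3)
Total lines: 12

Answer: 12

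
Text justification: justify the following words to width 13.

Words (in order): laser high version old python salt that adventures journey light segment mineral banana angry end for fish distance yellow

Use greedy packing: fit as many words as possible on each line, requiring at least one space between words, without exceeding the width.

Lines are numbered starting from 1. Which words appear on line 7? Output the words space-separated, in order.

Line 1: ['laser', 'high'] (min_width=10, slack=3)
Line 2: ['version', 'old'] (min_width=11, slack=2)
Line 3: ['python', 'salt'] (min_width=11, slack=2)
Line 4: ['that'] (min_width=4, slack=9)
Line 5: ['adventures'] (min_width=10, slack=3)
Line 6: ['journey', 'light'] (min_width=13, slack=0)
Line 7: ['segment'] (min_width=7, slack=6)
Line 8: ['mineral'] (min_width=7, slack=6)
Line 9: ['banana', 'angry'] (min_width=12, slack=1)
Line 10: ['end', 'for', 'fish'] (min_width=12, slack=1)
Line 11: ['distance'] (min_width=8, slack=5)
Line 12: ['yellow'] (min_width=6, slack=7)

Answer: segment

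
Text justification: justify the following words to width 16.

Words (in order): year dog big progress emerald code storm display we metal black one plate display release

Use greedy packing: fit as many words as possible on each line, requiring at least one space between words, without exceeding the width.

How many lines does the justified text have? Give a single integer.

Answer: 6

Derivation:
Line 1: ['year', 'dog', 'big'] (min_width=12, slack=4)
Line 2: ['progress', 'emerald'] (min_width=16, slack=0)
Line 3: ['code', 'storm'] (min_width=10, slack=6)
Line 4: ['display', 'we', 'metal'] (min_width=16, slack=0)
Line 5: ['black', 'one', 'plate'] (min_width=15, slack=1)
Line 6: ['display', 'release'] (min_width=15, slack=1)
Total lines: 6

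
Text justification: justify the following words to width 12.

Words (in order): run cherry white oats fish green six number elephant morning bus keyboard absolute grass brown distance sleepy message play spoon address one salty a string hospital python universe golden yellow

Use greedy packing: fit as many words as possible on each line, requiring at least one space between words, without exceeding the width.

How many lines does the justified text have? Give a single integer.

Answer: 21

Derivation:
Line 1: ['run', 'cherry'] (min_width=10, slack=2)
Line 2: ['white', 'oats'] (min_width=10, slack=2)
Line 3: ['fish', 'green'] (min_width=10, slack=2)
Line 4: ['six', 'number'] (min_width=10, slack=2)
Line 5: ['elephant'] (min_width=8, slack=4)
Line 6: ['morning', 'bus'] (min_width=11, slack=1)
Line 7: ['keyboard'] (min_width=8, slack=4)
Line 8: ['absolute'] (min_width=8, slack=4)
Line 9: ['grass', 'brown'] (min_width=11, slack=1)
Line 10: ['distance'] (min_width=8, slack=4)
Line 11: ['sleepy'] (min_width=6, slack=6)
Line 12: ['message', 'play'] (min_width=12, slack=0)
Line 13: ['spoon'] (min_width=5, slack=7)
Line 14: ['address', 'one'] (min_width=11, slack=1)
Line 15: ['salty', 'a'] (min_width=7, slack=5)
Line 16: ['string'] (min_width=6, slack=6)
Line 17: ['hospital'] (min_width=8, slack=4)
Line 18: ['python'] (min_width=6, slack=6)
Line 19: ['universe'] (min_width=8, slack=4)
Line 20: ['golden'] (min_width=6, slack=6)
Line 21: ['yellow'] (min_width=6, slack=6)
Total lines: 21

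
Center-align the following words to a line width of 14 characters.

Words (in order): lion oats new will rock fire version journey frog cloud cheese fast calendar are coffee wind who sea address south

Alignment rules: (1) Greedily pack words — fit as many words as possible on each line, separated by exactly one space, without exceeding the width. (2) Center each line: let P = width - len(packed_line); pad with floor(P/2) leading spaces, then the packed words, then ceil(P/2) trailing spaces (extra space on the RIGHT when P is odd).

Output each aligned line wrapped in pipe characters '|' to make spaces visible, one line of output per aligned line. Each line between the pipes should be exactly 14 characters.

Line 1: ['lion', 'oats', 'new'] (min_width=13, slack=1)
Line 2: ['will', 'rock', 'fire'] (min_width=14, slack=0)
Line 3: ['version'] (min_width=7, slack=7)
Line 4: ['journey', 'frog'] (min_width=12, slack=2)
Line 5: ['cloud', 'cheese'] (min_width=12, slack=2)
Line 6: ['fast', 'calendar'] (min_width=13, slack=1)
Line 7: ['are', 'coffee'] (min_width=10, slack=4)
Line 8: ['wind', 'who', 'sea'] (min_width=12, slack=2)
Line 9: ['address', 'south'] (min_width=13, slack=1)

Answer: |lion oats new |
|will rock fire|
|   version    |
| journey frog |
| cloud cheese |
|fast calendar |
|  are coffee  |
| wind who sea |
|address south |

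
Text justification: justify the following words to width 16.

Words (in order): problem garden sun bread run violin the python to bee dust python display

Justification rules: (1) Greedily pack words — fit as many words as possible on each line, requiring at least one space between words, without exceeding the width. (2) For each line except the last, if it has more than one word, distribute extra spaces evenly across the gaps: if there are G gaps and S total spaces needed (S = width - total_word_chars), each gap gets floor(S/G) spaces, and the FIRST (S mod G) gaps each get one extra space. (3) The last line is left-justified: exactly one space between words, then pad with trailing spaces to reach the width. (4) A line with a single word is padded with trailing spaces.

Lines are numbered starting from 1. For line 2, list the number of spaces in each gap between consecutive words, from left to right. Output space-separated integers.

Answer: 3 2

Derivation:
Line 1: ['problem', 'garden'] (min_width=14, slack=2)
Line 2: ['sun', 'bread', 'run'] (min_width=13, slack=3)
Line 3: ['violin', 'the'] (min_width=10, slack=6)
Line 4: ['python', 'to', 'bee'] (min_width=13, slack=3)
Line 5: ['dust', 'python'] (min_width=11, slack=5)
Line 6: ['display'] (min_width=7, slack=9)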